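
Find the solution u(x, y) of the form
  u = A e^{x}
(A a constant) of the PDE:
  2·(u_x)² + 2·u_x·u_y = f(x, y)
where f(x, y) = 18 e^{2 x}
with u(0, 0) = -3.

Substitute the ansatz u = A e^{x} into the left-hand side.
Derivatives of the ansatz:
  u_x = A e^{x}
  u_y = 0
Term by term:
  2·(u_x)² = 2 A^{2} e^{2 x}
  2·u_x·u_y = 0
So the left-hand side equals
  2 A^{2} e^{2 x}
This must equal f(x, y) = 18 e^{2 x} identically.
Matching coefficients of the independent functions:
  [e^{2 x}]:  2 A^{2} = 18
These equations allow (A) = (-3) or (3).
Impose the point condition(s):
  u(0, 0) = -3  ⟹  A = -3
Only A = -3 satisfies everything.
Hence u(x, y) = - 3 e^{x}.

Answer: u(x, y) = - 3 e^{x}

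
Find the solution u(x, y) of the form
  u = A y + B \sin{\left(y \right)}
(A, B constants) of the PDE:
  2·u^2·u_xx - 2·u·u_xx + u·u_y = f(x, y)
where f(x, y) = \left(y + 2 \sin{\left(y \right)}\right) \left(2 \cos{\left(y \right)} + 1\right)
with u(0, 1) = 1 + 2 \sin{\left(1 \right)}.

Substitute the ansatz u = A y + B \sin{\left(y \right)} into the left-hand side.
Derivatives of the ansatz:
  u_xx = 0
  u_y = A + B \cos{\left(y \right)}
Term by term:
  2·u^2·u_xx = 0
  -2·u·u_xx = 0
  u·u_y = A^{2} y + A B y \cos{\left(y \right)} + A B \sin{\left(y \right)} + B^{2} \sin{\left(y \right)} \cos{\left(y \right)}
So the left-hand side equals
  A^{2} y + A B y \cos{\left(y \right)} + A B \sin{\left(y \right)} + B^{2} \sin{\left(y \right)} \cos{\left(y \right)}
This must equal f(x, y) identically; expanded, f = 2 y \cos{\left(y \right)} + y + 4 \sin{\left(y \right)} \cos{\left(y \right)} + 2 \sin{\left(y \right)}.
Matching coefficients of the independent functions:
  [y]:  A^{2} = 1
  [y \cos{\left(y \right)}, \sin{\left(y \right)}]:  A B = 2
  [\sin{\left(y \right)} \cos{\left(y \right)}]:  B^{2} = 4
These equations allow (A, B) = (-1, -2) or (1, 2).
Impose the point condition(s):
  u(0, 1) = 1 + 2 \sin{\left(1 \right)}  ⟹  A + B \sin{\left(1 \right)} = 1 + 2 \sin{\left(1 \right)}
Only A = 1, B = 2 satisfies everything.
Hence u(x, y) = y + 2 \sin{\left(y \right)}.

Answer: u(x, y) = y + 2 \sin{\left(y \right)}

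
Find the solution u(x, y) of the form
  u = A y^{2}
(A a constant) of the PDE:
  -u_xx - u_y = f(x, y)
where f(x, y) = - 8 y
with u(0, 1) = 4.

Substitute the ansatz u = A y^{2} into the left-hand side.
Derivatives of the ansatz:
  u_xx = 0
  u_y = 2 A y
Term by term:
  -u_xx = 0
  -u_y = - 2 A y
So the left-hand side equals
  - 2 A y
This must equal f(x, y) = - 8 y identically.
Matching coefficients of the independent functions:
  [y]:  - 2 A = -8
Solving: A = 4.
Check against the point condition:
  u(0, 1) = 4  ⟹  A = 4  ✓
Hence u(x, y) = 4 y^{2}.

Answer: u(x, y) = 4 y^{2}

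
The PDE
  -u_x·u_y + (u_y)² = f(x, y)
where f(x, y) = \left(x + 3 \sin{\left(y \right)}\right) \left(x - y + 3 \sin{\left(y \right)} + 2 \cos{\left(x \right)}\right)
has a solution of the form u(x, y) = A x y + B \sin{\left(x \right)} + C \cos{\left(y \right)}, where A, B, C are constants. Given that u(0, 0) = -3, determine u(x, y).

Substitute the ansatz u = A x y + B \sin{\left(x \right)} + C \cos{\left(y \right)} into the left-hand side.
Derivatives of the ansatz:
  u_x = A y + B \cos{\left(x \right)}
  u_y = A x - C \sin{\left(y \right)}
Term by term:
  -u_x·u_y = - A^{2} x y - A B x \cos{\left(x \right)} + A C y \sin{\left(y \right)} + B C \sin{\left(y \right)} \cos{\left(x \right)}
  (u_y)² = A^{2} x^{2} - 2 A C x \sin{\left(y \right)} + C^{2} \sin^{2}{\left(y \right)}
So the left-hand side equals
  A^{2} x^{2} - A^{2} x y - A B x \cos{\left(x \right)} - 2 A C x \sin{\left(y \right)} + A C y \sin{\left(y \right)} + B C \sin{\left(y \right)} \cos{\left(x \right)} + C^{2} \sin^{2}{\left(y \right)}
This must equal f(x, y) identically; expanded, f = x^{2} - x y + 6 x \sin{\left(y \right)} + 2 x \cos{\left(x \right)} - 3 y \sin{\left(y \right)} + 9 \sin^{2}{\left(y \right)} + 6 \sin{\left(y \right)} \cos{\left(x \right)}.
Matching coefficients of the independent functions:
  [x^{2}]:  A^{2} = 1
  [x y]:  - A^{2} = -1
  [x \sin{\left(y \right)}]:  - 2 A C = 6
  [x \cos{\left(x \right)}]:  - A B = 2
  [y \sin{\left(y \right)}]:  A C = -3
  [\sin{\left(y \right)} \cos{\left(x \right)}]:  B C = 6
  [\sin^{2}{\left(y \right)}]:  C^{2} = 9
These equations allow (A, B, C) = (-1, 2, 3) or (1, -2, -3).
Impose the point condition(s):
  u(0, 0) = -3  ⟹  C = -3
Only A = 1, B = -2, C = -3 satisfies everything.
Hence u(x, y) = x y - 2 \sin{\left(x \right)} - 3 \cos{\left(y \right)}.

Answer: u(x, y) = x y - 2 \sin{\left(x \right)} - 3 \cos{\left(y \right)}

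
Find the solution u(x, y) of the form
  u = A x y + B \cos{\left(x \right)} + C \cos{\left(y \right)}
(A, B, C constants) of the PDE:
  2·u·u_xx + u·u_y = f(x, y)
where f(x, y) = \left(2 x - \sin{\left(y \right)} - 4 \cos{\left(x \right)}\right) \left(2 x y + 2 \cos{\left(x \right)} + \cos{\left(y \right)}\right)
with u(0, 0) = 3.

Substitute the ansatz u = A x y + B \cos{\left(x \right)} + C \cos{\left(y \right)} into the left-hand side.
Derivatives of the ansatz:
  u_xx = - B \cos{\left(x \right)}
  u_y = A x - C \sin{\left(y \right)}
Term by term:
  2·u·u_xx = - 2 A B x y \cos{\left(x \right)} - 2 B^{2} \cos^{2}{\left(x \right)} - 2 B C \cos{\left(x \right)} \cos{\left(y \right)}
  u·u_y = A^{2} x^{2} y + A B x \cos{\left(x \right)} - A C x y \sin{\left(y \right)} + A C x \cos{\left(y \right)} - B C \sin{\left(y \right)} \cos{\left(x \right)} - C^{2} \sin{\left(y \right)} \cos{\left(y \right)}
So the left-hand side equals
  A^{2} x^{2} y - 2 A B x y \cos{\left(x \right)} + A B x \cos{\left(x \right)} - A C x y \sin{\left(y \right)} + A C x \cos{\left(y \right)} - 2 B^{2} \cos^{2}{\left(x \right)} - B C \sin{\left(y \right)} \cos{\left(x \right)} - 2 B C \cos{\left(x \right)} \cos{\left(y \right)} - C^{2} \sin{\left(y \right)} \cos{\left(y \right)}
This must equal f(x, y) identically; expanded, f = 4 x^{2} y - 2 x y \sin{\left(y \right)} - 8 x y \cos{\left(x \right)} + 4 x \cos{\left(x \right)} + 2 x \cos{\left(y \right)} - 2 \sin{\left(y \right)} \cos{\left(x \right)} - \sin{\left(y \right)} \cos{\left(y \right)} - 8 \cos^{2}{\left(x \right)} - 4 \cos{\left(x \right)} \cos{\left(y \right)}.
Matching coefficients of the independent functions:
  [x \cos{\left(x \right)}]:  A B = 4
  [x \cos{\left(y \right)}]:  A C = 2
  [x^{2} y]:  A^{2} = 4
  [\sin{\left(y \right)} \cos{\left(x \right)}]:  - B C = -2
  [\sin{\left(y \right)} \cos{\left(y \right)}]:  - C^{2} = -1
  [\cos{\left(x \right)} \cos{\left(y \right)}]:  - 2 B C = -4
  [x y \sin{\left(y \right)}]:  - A C = -2
  [x y \cos{\left(x \right)}]:  - 2 A B = -8
  [\cos^{2}{\left(x \right)}]:  - 2 B^{2} = -8
These equations allow (A, B, C) = (-2, -2, -1) or (2, 2, 1).
Impose the point condition(s):
  u(0, 0) = 3  ⟹  B + C = 3
Only A = 2, B = 2, C = 1 satisfies everything.
Hence u(x, y) = 2 x y + 2 \cos{\left(x \right)} + \cos{\left(y \right)}.

Answer: u(x, y) = 2 x y + 2 \cos{\left(x \right)} + \cos{\left(y \right)}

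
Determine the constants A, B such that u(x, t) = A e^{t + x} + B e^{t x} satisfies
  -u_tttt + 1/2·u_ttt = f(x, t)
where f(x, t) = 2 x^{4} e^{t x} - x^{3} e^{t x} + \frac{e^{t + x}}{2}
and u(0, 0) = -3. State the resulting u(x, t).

Substitute the ansatz u = A e^{t + x} + B e^{t x} into the left-hand side.
Derivatives of the ansatz:
  u_tttt = A e^{t} e^{x} + B x^{4} e^{t x}
  u_ttt = A e^{t} e^{x} + B x^{3} e^{t x}
Term by term:
  -u_tttt = - A e^{t} e^{x} - B x^{4} e^{t x}
  1/2·u_ttt = \frac{A e^{t} e^{x}}{2} + \frac{B x^{3} e^{t x}}{2}
So the left-hand side equals
  - \frac{A e^{t} e^{x}}{2} - B x^{4} e^{t x} + \frac{B x^{3} e^{t x}}{2}
This must equal f(x, t) identically; expanded, f = 2 x^{4} e^{t x} - x^{3} e^{t x} + \frac{e^{t} e^{x}}{2}.
Matching coefficients of the independent functions:
  [x^{3} e^{t x}]:  \frac{B}{2} = -1
  [x^{4} e^{t x}]:  - B = 2
  [e^{t} e^{x}]:  - \frac{A}{2} = \frac{1}{2}
Solving: A = -1, B = -2.
Check against the point condition:
  u(0, 0) = -3  ⟹  A + B = -3  ✓
Hence u(x, t) = - 2 e^{t x} - e^{t + x}.

Answer: u(x, t) = - 2 e^{t x} - e^{t + x}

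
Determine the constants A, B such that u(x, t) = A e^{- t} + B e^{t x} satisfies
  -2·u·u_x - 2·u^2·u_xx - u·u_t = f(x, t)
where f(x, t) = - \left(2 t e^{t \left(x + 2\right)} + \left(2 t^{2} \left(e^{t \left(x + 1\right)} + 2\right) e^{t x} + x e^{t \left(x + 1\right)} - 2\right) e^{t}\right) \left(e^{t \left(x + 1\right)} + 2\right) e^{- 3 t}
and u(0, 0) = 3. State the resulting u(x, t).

Substitute the ansatz u = A e^{- t} + B e^{t x} into the left-hand side.
Derivatives of the ansatz:
  u_x = B t e^{t x}
  u_xx = B t^{2} e^{t x}
  u_t = - A e^{- t} + B x e^{t x}
Term by term:
  -2·u·u_x = - 2 A B t e^{- t} e^{t x} - 2 B^{2} t e^{2 t x}
  -2·u^2·u_xx = - 2 A^{2} B t^{2} e^{- 2 t} e^{t x} - 4 A B^{2} t^{2} e^{- t} e^{2 t x} - 2 B^{3} t^{2} e^{3 t x}
  -u·u_t = A^{2} e^{- 2 t} - A B x e^{- t} e^{t x} + A B e^{- t} e^{t x} - B^{2} x e^{2 t x}
So the left-hand side equals
  - 2 A^{2} B t^{2} e^{- 2 t} e^{t x} + A^{2} e^{- 2 t} - 4 A B^{2} t^{2} e^{- t} e^{2 t x} - 2 A B t e^{- t} e^{t x} - A B x e^{- t} e^{t x} + A B e^{- t} e^{t x} - 2 B^{3} t^{2} e^{3 t x} - 2 B^{2} t e^{2 t x} - B^{2} x e^{2 t x}
This must equal f(x, t) identically; expanded, f = - 2 t^{2} e^{3 t x} - 8 t^{2} e^{- t} e^{2 t x} - 8 t^{2} e^{- 2 t} e^{t x} - 2 t e^{2 t x} - 4 t e^{- t} e^{t x} - x e^{2 t x} - 2 x e^{- t} e^{t x} + 2 e^{- t} e^{t x} + 4 e^{- 2 t}.
Matching coefficients of the independent functions:
  [t e^{2 t x}]:  - 2 B^{2} = -2
  [t^{2} e^{3 t x}]:  - 2 B^{3} = -2
  [x e^{2 t x}]:  - B^{2} = -1
  [e^{- t} e^{t x}]:  A B = 2
  [t e^{- t} e^{t x}]:  - 2 A B = -4
  [t^{2} e^{- 2 t} e^{t x}]:  - 2 A^{2} B = -8
  [t^{2} e^{- t} e^{2 t x}]:  - 4 A B^{2} = -8
  [x e^{- t} e^{t x}]:  - A B = -2
  [e^{- 2 t}]:  A^{2} = 4
Solving: A = 2, B = 1.
Check against the point condition:
  u(0, 0) = 3  ⟹  A + B = 3  ✓
Hence u(x, t) = e^{t x} + 2 e^{- t}.

Answer: u(x, t) = e^{t x} + 2 e^{- t}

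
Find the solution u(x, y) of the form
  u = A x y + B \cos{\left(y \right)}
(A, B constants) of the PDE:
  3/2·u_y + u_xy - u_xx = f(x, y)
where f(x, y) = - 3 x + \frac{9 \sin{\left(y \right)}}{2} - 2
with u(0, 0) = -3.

Substitute the ansatz u = A x y + B \cos{\left(y \right)} into the left-hand side.
Derivatives of the ansatz:
  u_y = A x - B \sin{\left(y \right)}
  u_xy = A
  u_xx = 0
Term by term:
  3/2·u_y = \frac{3 A x}{2} - \frac{3 B \sin{\left(y \right)}}{2}
  u_xy = A
  -u_xx = 0
So the left-hand side equals
  \frac{3 A x}{2} + A - \frac{3 B \sin{\left(y \right)}}{2}
This must equal f(x, y) = - 3 x + \frac{9 \sin{\left(y \right)}}{2} - 2 identically.
Matching coefficients of the independent functions:
  [constant term]:  A = -2
  [x]:  \frac{3 A}{2} = -3
  [\sin{\left(y \right)}]:  - \frac{3 B}{2} = \frac{9}{2}
Solving: A = -2, B = -3.
Check against the point condition:
  u(0, 0) = -3  ⟹  B = -3  ✓
Hence u(x, y) = - 2 x y - 3 \cos{\left(y \right)}.

Answer: u(x, y) = - 2 x y - 3 \cos{\left(y \right)}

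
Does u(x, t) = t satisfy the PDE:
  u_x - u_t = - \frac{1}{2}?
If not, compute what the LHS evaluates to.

Evaluate each term of the left-hand side for u = t.
Derivatives:
  u_x = 0
  u_t = 1
Terms:
  u_x = 0
  -u_t = -1
Sum: LHS = -1
Given right-hand side: - \frac{1}{2}. Difference LHS − RHS = - \frac{1}{2} ≠ 0, so u is not a solution.

Answer: No, the LHS evaluates to -1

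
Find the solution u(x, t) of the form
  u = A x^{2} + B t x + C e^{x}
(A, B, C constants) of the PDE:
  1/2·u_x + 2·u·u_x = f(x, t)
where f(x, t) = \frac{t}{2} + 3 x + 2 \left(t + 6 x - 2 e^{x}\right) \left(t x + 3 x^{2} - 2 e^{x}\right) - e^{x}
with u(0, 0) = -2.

Substitute the ansatz u = A x^{2} + B t x + C e^{x} into the left-hand side.
Derivatives of the ansatz:
  u_x = 2 A x + B t + C e^{x}
Term by term:
  1/2·u_x = A x + \frac{B t}{2} + \frac{C e^{x}}{2}
  2·u·u_x = 4 A^{2} x^{3} + 6 A B t x^{2} + 2 A C x^{2} e^{x} + 4 A C x e^{x} + 2 B^{2} t^{2} x + 2 B C t x e^{x} + 2 B C t e^{x} + 2 C^{2} e^{2 x}
So the left-hand side equals
  4 A^{2} x^{3} + 6 A B t x^{2} + 2 A C x^{2} e^{x} + 4 A C x e^{x} + A x + 2 B^{2} t^{2} x + 2 B C t x e^{x} + 2 B C t e^{x} + \frac{B t}{2} + 2 C^{2} e^{2 x} + \frac{C e^{x}}{2}
This must equal f(x, t) identically; expanded, f = 2 t^{2} x + 18 t x^{2} - 4 t x e^{x} - 4 t e^{x} + \frac{t}{2} + 36 x^{3} - 12 x^{2} e^{x} - 24 x e^{x} + 3 x + 8 e^{2 x} - e^{x}.
Matching coefficients of the independent functions:
  [t]:  \frac{B}{2} = \frac{1}{2}
  [x]:  A = 3
  [x^{3}]:  4 A^{2} = 36
  [t x^{2}]:  6 A B = 18
  [t e^{x}, t x e^{x}]:  2 B C = -4
  [t^{2} x]:  2 B^{2} = 2
  [x e^{x}]:  4 A C = -24
  [x^{2} e^{x}]:  2 A C = -12
  [e^{x}]:  \frac{C}{2} = -1
  [e^{2 x}]:  2 C^{2} = 8
Solving: A = 3, B = 1, C = -2.
Check against the point condition:
  u(0, 0) = -2  ⟹  C = -2  ✓
Hence u(x, t) = t x + 3 x^{2} - 2 e^{x}.

Answer: u(x, t) = t x + 3 x^{2} - 2 e^{x}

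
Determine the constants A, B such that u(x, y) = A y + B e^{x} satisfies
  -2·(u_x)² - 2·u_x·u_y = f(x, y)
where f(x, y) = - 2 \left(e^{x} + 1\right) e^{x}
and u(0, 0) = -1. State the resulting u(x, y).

Substitute the ansatz u = A y + B e^{x} into the left-hand side.
Derivatives of the ansatz:
  u_x = B e^{x}
  u_y = A
Term by term:
  -2·(u_x)² = - 2 B^{2} e^{2 x}
  -2·u_x·u_y = - 2 A B e^{x}
So the left-hand side equals
  - 2 A B e^{x} - 2 B^{2} e^{2 x}
This must equal f(x, y) = - 2 \left(e^{x} + 1\right) e^{x} identically.
Matching coefficients of the independent functions:
  [e^{x}]:  - 2 A B = -2
  [e^{2 x}]:  - 2 B^{2} = -2
These equations allow (A, B) = (-1, -1) or (1, 1).
Impose the point condition(s):
  u(0, 0) = -1  ⟹  B = -1
Only A = -1, B = -1 satisfies everything.
Hence u(x, y) = - y - e^{x}.

Answer: u(x, y) = - y - e^{x}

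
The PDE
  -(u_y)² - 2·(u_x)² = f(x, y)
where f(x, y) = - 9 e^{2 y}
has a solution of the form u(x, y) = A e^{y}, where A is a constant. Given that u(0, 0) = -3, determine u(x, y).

Answer: u(x, y) = - 3 e^{y}

Derivation:
Substitute the ansatz u = A e^{y} into the left-hand side.
Derivatives of the ansatz:
  u_y = A e^{y}
  u_x = 0
Term by term:
  -(u_y)² = - A^{2} e^{2 y}
  -2·(u_x)² = 0
So the left-hand side equals
  - A^{2} e^{2 y}
This must equal f(x, y) = - 9 e^{2 y} identically.
Matching coefficients of the independent functions:
  [e^{2 y}]:  - A^{2} = -9
These equations allow (A) = (-3) or (3).
Impose the point condition(s):
  u(0, 0) = -3  ⟹  A = -3
Only A = -3 satisfies everything.
Hence u(x, y) = - 3 e^{y}.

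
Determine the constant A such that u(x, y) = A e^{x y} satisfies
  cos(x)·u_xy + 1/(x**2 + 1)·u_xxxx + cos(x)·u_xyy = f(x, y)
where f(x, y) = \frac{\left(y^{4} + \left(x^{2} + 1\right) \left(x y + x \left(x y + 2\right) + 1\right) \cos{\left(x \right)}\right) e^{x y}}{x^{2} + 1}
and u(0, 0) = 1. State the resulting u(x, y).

Substitute the ansatz u = A e^{x y} into the left-hand side.
Derivatives of the ansatz:
  u_xy = A x y e^{x y} + A e^{x y}
  u_xxxx = A y^{4} e^{x y}
  u_xyy = A x^{2} y e^{x y} + 2 A x e^{x y}
Term by term:
  cos(x)·u_xy = A x y e^{x y} \cos{\left(x \right)} + A e^{x y} \cos{\left(x \right)}
  1/(x**2 + 1)·u_xxxx = \frac{A y^{4} e^{x y}}{x^{2} + 1}
  cos(x)·u_xyy = A x^{2} y e^{x y} \cos{\left(x \right)} + 2 A x e^{x y} \cos{\left(x \right)}
So the left-hand side equals
  A x^{2} y e^{x y} \cos{\left(x \right)} + A x y e^{x y} \cos{\left(x \right)} + 2 A x e^{x y} \cos{\left(x \right)} + \frac{A y^{4} e^{x y}}{x^{2} + 1} + A e^{x y} \cos{\left(x \right)}
This must equal f(x, y) identically; expanded, f = x^{2} y e^{x y} \cos{\left(x \right)} + x y e^{x y} \cos{\left(x \right)} + 2 x e^{x y} \cos{\left(x \right)} + \frac{y^{4} e^{x y}}{x^{2} + 1} + e^{x y} \cos{\left(x \right)}.
Matching coefficients of the independent functions:
  [e^{x y} \cos{\left(x \right)}, \frac{y^{4} e^{x y}}{x^{2} + 1}, x y e^{x y} \cos{\left(x \right)}, x^{2} y e^{x y} \cos{\left(x \right)}]:  A = 1
  [x e^{x y} \cos{\left(x \right)}]:  2 A = 2
Solving: A = 1.
Check against the point condition:
  u(0, 0) = 1  ⟹  A = 1  ✓
Hence u(x, y) = e^{x y}.

Answer: u(x, y) = e^{x y}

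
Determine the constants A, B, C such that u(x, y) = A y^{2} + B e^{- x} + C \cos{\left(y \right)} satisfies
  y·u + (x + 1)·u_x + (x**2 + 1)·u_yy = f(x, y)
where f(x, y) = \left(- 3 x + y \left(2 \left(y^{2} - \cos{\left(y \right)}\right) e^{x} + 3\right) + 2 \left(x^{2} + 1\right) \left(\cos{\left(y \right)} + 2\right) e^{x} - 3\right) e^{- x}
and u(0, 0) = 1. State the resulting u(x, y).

Substitute the ansatz u = A y^{2} + B e^{- x} + C \cos{\left(y \right)} into the left-hand side.
Derivatives of the ansatz:
  u_x = - B e^{- x}
  u_yy = 2 A - C \cos{\left(y \right)}
Term by term:
  y·u = A y^{3} + B y e^{- x} + C y \cos{\left(y \right)}
  (x + 1)·u_x = - B x e^{- x} - B e^{- x}
  (x**2 + 1)·u_yy = 2 A x^{2} + 2 A - C x^{2} \cos{\left(y \right)} - C \cos{\left(y \right)}
So the left-hand side equals
  2 A x^{2} + A y^{3} + 2 A - B x e^{- x} + B y e^{- x} - B e^{- x} - C x^{2} \cos{\left(y \right)} + C y \cos{\left(y \right)} - C \cos{\left(y \right)}
This must equal f(x, y) identically; expanded, f = 2 x^{2} \cos{\left(y \right)} + 4 x^{2} - 3 x e^{- x} + 2 y^{3} - 2 y \cos{\left(y \right)} + 3 y e^{- x} + 2 \cos{\left(y \right)} + 4 - 3 e^{- x}.
Matching coefficients of the independent functions:
  [constant term, x^{2}]:  2 A = 4
  [y^{3}]:  A = 2
  [x e^{- x}, e^{- x}]:  - B = -3
  [x^{2} \cos{\left(y \right)}, \cos{\left(y \right)}]:  - C = 2
  [y e^{- x}]:  B = 3
  [y \cos{\left(y \right)}]:  C = -2
Solving: A = 2, B = 3, C = -2.
Check against the point condition:
  u(0, 0) = 1  ⟹  B + C = 1  ✓
Hence u(x, y) = 2 y^{2} - 2 \cos{\left(y \right)} + 3 e^{- x}.

Answer: u(x, y) = 2 y^{2} - 2 \cos{\left(y \right)} + 3 e^{- x}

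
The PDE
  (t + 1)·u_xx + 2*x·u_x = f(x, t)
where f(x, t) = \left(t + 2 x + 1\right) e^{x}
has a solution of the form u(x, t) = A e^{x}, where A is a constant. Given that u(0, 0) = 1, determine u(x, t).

Substitute the ansatz u = A e^{x} into the left-hand side.
Derivatives of the ansatz:
  u_xx = A e^{x}
  u_x = A e^{x}
Term by term:
  (t + 1)·u_xx = A t e^{x} + A e^{x}
  2*x·u_x = 2 A x e^{x}
So the left-hand side equals
  A t e^{x} + 2 A x e^{x} + A e^{x}
This must equal f(x, t) identically; expanded, f = t e^{x} + 2 x e^{x} + e^{x}.
Matching coefficients of the independent functions:
  [t e^{x}, e^{x}]:  A = 1
  [x e^{x}]:  2 A = 2
Solving: A = 1.
Check against the point condition:
  u(0, 0) = 1  ⟹  A = 1  ✓
Hence u(x, t) = e^{x}.

Answer: u(x, t) = e^{x}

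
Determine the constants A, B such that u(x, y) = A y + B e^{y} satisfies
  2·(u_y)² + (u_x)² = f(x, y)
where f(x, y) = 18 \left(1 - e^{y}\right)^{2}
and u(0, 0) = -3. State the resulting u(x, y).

Substitute the ansatz u = A y + B e^{y} into the left-hand side.
Derivatives of the ansatz:
  u_y = A + B e^{y}
  u_x = 0
Term by term:
  2·(u_y)² = 2 A^{2} + 4 A B e^{y} + 2 B^{2} e^{2 y}
  (u_x)² = 0
So the left-hand side equals
  2 A^{2} + 4 A B e^{y} + 2 B^{2} e^{2 y}
This must equal f(x, y) identically; expanded, f = 18 e^{2 y} - 36 e^{y} + 18.
Matching coefficients of the independent functions:
  [constant term]:  2 A^{2} = 18
  [e^{y}]:  4 A B = -36
  [e^{2 y}]:  2 B^{2} = 18
These equations allow (A, B) = (-3, 3) or (3, -3).
Impose the point condition(s):
  u(0, 0) = -3  ⟹  B = -3
Only A = 3, B = -3 satisfies everything.
Hence u(x, y) = 3 y - 3 e^{y}.

Answer: u(x, y) = 3 y - 3 e^{y}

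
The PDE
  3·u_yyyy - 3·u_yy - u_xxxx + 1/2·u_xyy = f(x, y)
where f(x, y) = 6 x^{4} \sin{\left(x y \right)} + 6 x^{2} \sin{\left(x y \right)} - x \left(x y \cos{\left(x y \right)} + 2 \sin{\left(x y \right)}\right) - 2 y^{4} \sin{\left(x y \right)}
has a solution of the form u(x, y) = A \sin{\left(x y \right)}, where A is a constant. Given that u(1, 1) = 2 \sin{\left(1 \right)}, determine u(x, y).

Answer: u(x, y) = 2 \sin{\left(x y \right)}

Derivation:
Substitute the ansatz u = A \sin{\left(x y \right)} into the left-hand side.
Derivatives of the ansatz:
  u_yyyy = A x^{4} \sin{\left(x y \right)}
  u_yy = - A x^{2} \sin{\left(x y \right)}
  u_xxxx = A y^{4} \sin{\left(x y \right)}
  u_xyy = - A x^{2} y \cos{\left(x y \right)} - 2 A x \sin{\left(x y \right)}
Term by term:
  3·u_yyyy = 3 A x^{4} \sin{\left(x y \right)}
  -3·u_yy = 3 A x^{2} \sin{\left(x y \right)}
  -u_xxxx = - A y^{4} \sin{\left(x y \right)}
  1/2·u_xyy = - \frac{A x^{2} y \cos{\left(x y \right)}}{2} - A x \sin{\left(x y \right)}
So the left-hand side equals
  3 A x^{4} \sin{\left(x y \right)} - \frac{A x^{2} y \cos{\left(x y \right)}}{2} + 3 A x^{2} \sin{\left(x y \right)} - A x \sin{\left(x y \right)} - A y^{4} \sin{\left(x y \right)}
This must equal f(x, y) identically; expanded, f = 6 x^{4} \sin{\left(x y \right)} - x^{2} y \cos{\left(x y \right)} + 6 x^{2} \sin{\left(x y \right)} - 2 x \sin{\left(x y \right)} - 2 y^{4} \sin{\left(x y \right)}.
Matching coefficients of the independent functions:
  [x \sin{\left(x y \right)}, y^{4} \sin{\left(x y \right)}]:  - A = -2
  [x^{2} \sin{\left(x y \right)}, x^{4} \sin{\left(x y \right)}]:  3 A = 6
  [x^{2} y \cos{\left(x y \right)}]:  - \frac{A}{2} = -1
Solving: A = 2.
Check against the point condition:
  u(1, 1) = 2 \sin{\left(1 \right)}  ⟹  A \sin{\left(1 \right)} = 2 \sin{\left(1 \right)}  ✓
Hence u(x, y) = 2 \sin{\left(x y \right)}.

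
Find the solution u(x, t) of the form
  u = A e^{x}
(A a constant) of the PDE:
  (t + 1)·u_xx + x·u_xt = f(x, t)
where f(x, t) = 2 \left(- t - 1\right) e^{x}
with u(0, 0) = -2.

Substitute the ansatz u = A e^{x} into the left-hand side.
Derivatives of the ansatz:
  u_xx = A e^{x}
  u_xt = 0
Term by term:
  (t + 1)·u_xx = A t e^{x} + A e^{x}
  x·u_xt = 0
So the left-hand side equals
  A t e^{x} + A e^{x}
This must equal f(x, t) identically; expanded, f = - 2 t e^{x} - 2 e^{x}.
Matching coefficients of the independent functions:
  [t e^{x}, e^{x}]:  A = -2
Solving: A = -2.
Check against the point condition:
  u(0, 0) = -2  ⟹  A = -2  ✓
Hence u(x, t) = - 2 e^{x}.

Answer: u(x, t) = - 2 e^{x}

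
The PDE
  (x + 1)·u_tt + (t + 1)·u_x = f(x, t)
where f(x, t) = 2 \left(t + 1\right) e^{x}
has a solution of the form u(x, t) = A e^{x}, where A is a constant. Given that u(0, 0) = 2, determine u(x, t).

Substitute the ansatz u = A e^{x} into the left-hand side.
Derivatives of the ansatz:
  u_tt = 0
  u_x = A e^{x}
Term by term:
  (x + 1)·u_tt = 0
  (t + 1)·u_x = A t e^{x} + A e^{x}
So the left-hand side equals
  A t e^{x} + A e^{x}
This must equal f(x, t) identically; expanded, f = 2 t e^{x} + 2 e^{x}.
Matching coefficients of the independent functions:
  [t e^{x}, e^{x}]:  A = 2
Solving: A = 2.
Check against the point condition:
  u(0, 0) = 2  ⟹  A = 2  ✓
Hence u(x, t) = 2 e^{x}.

Answer: u(x, t) = 2 e^{x}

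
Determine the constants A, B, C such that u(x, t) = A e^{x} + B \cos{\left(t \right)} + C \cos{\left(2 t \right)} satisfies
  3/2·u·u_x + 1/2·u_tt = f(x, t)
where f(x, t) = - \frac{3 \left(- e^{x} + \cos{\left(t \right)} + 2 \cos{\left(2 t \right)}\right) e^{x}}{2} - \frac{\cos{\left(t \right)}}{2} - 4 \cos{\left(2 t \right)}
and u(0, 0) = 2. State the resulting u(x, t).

Substitute the ansatz u = A e^{x} + B \cos{\left(t \right)} + C \cos{\left(2 t \right)} into the left-hand side.
Derivatives of the ansatz:
  u_x = A e^{x}
  u_tt = - B \cos{\left(t \right)} - 4 C \cos{\left(2 t \right)}
Term by term:
  3/2·u·u_x = \frac{3 A^{2} e^{2 x}}{2} + \frac{3 A B e^{x} \cos{\left(t \right)}}{2} + \frac{3 A C e^{x} \cos{\left(2 t \right)}}{2}
  1/2·u_tt = - \frac{B \cos{\left(t \right)}}{2} - 2 C \cos{\left(2 t \right)}
So the left-hand side equals
  \frac{3 A^{2} e^{2 x}}{2} + \frac{3 A B e^{x} \cos{\left(t \right)}}{2} + \frac{3 A C e^{x} \cos{\left(2 t \right)}}{2} - \frac{B \cos{\left(t \right)}}{2} - 2 C \cos{\left(2 t \right)}
This must equal f(x, t) identically; expanded, f = \frac{3 e^{2 x}}{2} - \frac{3 e^{x} \cos{\left(t \right)}}{2} - 3 e^{x} \cos{\left(2 t \right)} - \frac{\cos{\left(t \right)}}{2} - 4 \cos{\left(2 t \right)}.
Matching coefficients of the independent functions:
  [e^{x} \cos{\left(t \right)}]:  \frac{3 A B}{2} = - \frac{3}{2}
  [e^{x} \cos{\left(2 t \right)}]:  \frac{3 A C}{2} = -3
  [e^{2 x}]:  \frac{3 A^{2}}{2} = \frac{3}{2}
  [\cos{\left(t \right)}]:  - \frac{B}{2} = - \frac{1}{2}
  [\cos{\left(2 t \right)}]:  - 2 C = -4
Solving: A = -1, B = 1, C = 2.
Check against the point condition:
  u(0, 0) = 2  ⟹  A + B + C = 2  ✓
Hence u(x, t) = - e^{x} + \cos{\left(t \right)} + 2 \cos{\left(2 t \right)}.

Answer: u(x, t) = - e^{x} + \cos{\left(t \right)} + 2 \cos{\left(2 t \right)}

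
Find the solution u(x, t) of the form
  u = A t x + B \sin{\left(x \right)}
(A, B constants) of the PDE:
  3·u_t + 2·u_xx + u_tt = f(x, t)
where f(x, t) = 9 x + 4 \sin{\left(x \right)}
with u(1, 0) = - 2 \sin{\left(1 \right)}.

Substitute the ansatz u = A t x + B \sin{\left(x \right)} into the left-hand side.
Derivatives of the ansatz:
  u_t = A x
  u_xx = - B \sin{\left(x \right)}
  u_tt = 0
Term by term:
  3·u_t = 3 A x
  2·u_xx = - 2 B \sin{\left(x \right)}
  u_tt = 0
So the left-hand side equals
  3 A x - 2 B \sin{\left(x \right)}
This must equal f(x, t) = 9 x + 4 \sin{\left(x \right)} identically.
Matching coefficients of the independent functions:
  [x]:  3 A = 9
  [\sin{\left(x \right)}]:  - 2 B = 4
Solving: A = 3, B = -2.
Check against the point condition:
  u(1, 0) = - 2 \sin{\left(1 \right)}  ⟹  B \sin{\left(1 \right)} = - 2 \sin{\left(1 \right)}  ✓
Hence u(x, t) = 3 t x - 2 \sin{\left(x \right)}.

Answer: u(x, t) = 3 t x - 2 \sin{\left(x \right)}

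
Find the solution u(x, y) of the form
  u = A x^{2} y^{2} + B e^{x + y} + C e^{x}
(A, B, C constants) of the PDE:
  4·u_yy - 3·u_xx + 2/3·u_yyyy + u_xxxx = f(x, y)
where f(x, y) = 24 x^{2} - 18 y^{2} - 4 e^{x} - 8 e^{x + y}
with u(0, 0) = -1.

Answer: u(x, y) = 3 x^{2} y^{2} + 2 e^{x} - 3 e^{x + y}

Derivation:
Substitute the ansatz u = A x^{2} y^{2} + B e^{x + y} + C e^{x} into the left-hand side.
Derivatives of the ansatz:
  u_yy = 2 A x^{2} + B e^{x} e^{y}
  u_xx = 2 A y^{2} + B e^{x} e^{y} + C e^{x}
  u_yyyy = B e^{x} e^{y}
  u_xxxx = B e^{x} e^{y} + C e^{x}
Term by term:
  4·u_yy = 8 A x^{2} + 4 B e^{x} e^{y}
  -3·u_xx = - 6 A y^{2} - 3 B e^{x} e^{y} - 3 C e^{x}
  2/3·u_yyyy = \frac{2 B e^{x} e^{y}}{3}
  u_xxxx = B e^{x} e^{y} + C e^{x}
So the left-hand side equals
  8 A x^{2} - 6 A y^{2} + \frac{8 B e^{x} e^{y}}{3} - 2 C e^{x}
This must equal f(x, y) identically; expanded, f = 24 x^{2} - 18 y^{2} - 8 e^{x} e^{y} - 4 e^{x}.
Matching coefficients of the independent functions:
  [x^{2}]:  8 A = 24
  [y^{2}]:  - 6 A = -18
  [e^{x} e^{y}]:  \frac{8 B}{3} = -8
  [e^{x}]:  - 2 C = -4
Solving: A = 3, B = -3, C = 2.
Check against the point condition:
  u(0, 0) = -1  ⟹  B + C = -1  ✓
Hence u(x, y) = 3 x^{2} y^{2} + 2 e^{x} - 3 e^{x + y}.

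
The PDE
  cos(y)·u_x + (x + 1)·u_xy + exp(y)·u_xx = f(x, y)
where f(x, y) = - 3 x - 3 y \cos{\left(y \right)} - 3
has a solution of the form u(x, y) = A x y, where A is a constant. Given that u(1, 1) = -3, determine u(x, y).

Substitute the ansatz u = A x y into the left-hand side.
Derivatives of the ansatz:
  u_x = A y
  u_xy = A
  u_xx = 0
Term by term:
  cos(y)·u_x = A y \cos{\left(y \right)}
  (x + 1)·u_xy = A x + A
  exp(y)·u_xx = 0
So the left-hand side equals
  A x + A y \cos{\left(y \right)} + A
This must equal f(x, y) = - 3 x - 3 y \cos{\left(y \right)} - 3 identically.
Matching coefficients of the independent functions:
  [constant term, x, y \cos{\left(y \right)}]:  A = -3
Solving: A = -3.
Check against the point condition:
  u(1, 1) = -3  ⟹  A = -3  ✓
Hence u(x, y) = - 3 x y.

Answer: u(x, y) = - 3 x y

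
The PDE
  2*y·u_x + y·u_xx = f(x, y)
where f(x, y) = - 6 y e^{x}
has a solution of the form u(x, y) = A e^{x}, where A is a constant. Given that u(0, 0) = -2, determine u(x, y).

Answer: u(x, y) = - 2 e^{x}

Derivation:
Substitute the ansatz u = A e^{x} into the left-hand side.
Derivatives of the ansatz:
  u_x = A e^{x}
  u_xx = A e^{x}
Term by term:
  2*y·u_x = 2 A y e^{x}
  y·u_xx = A y e^{x}
So the left-hand side equals
  3 A y e^{x}
This must equal f(x, y) = - 6 y e^{x} identically.
Matching coefficients of the independent functions:
  [y e^{x}]:  3 A = -6
Solving: A = -2.
Check against the point condition:
  u(0, 0) = -2  ⟹  A = -2  ✓
Hence u(x, y) = - 2 e^{x}.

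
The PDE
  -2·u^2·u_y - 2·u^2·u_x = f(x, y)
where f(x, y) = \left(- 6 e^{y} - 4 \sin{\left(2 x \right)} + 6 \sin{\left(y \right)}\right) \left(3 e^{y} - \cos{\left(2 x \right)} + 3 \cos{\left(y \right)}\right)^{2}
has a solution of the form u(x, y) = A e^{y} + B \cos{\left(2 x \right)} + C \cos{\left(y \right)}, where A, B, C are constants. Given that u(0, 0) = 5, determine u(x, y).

Answer: u(x, y) = 3 e^{y} - \cos{\left(2 x \right)} + 3 \cos{\left(y \right)}

Derivation:
Substitute the ansatz u = A e^{y} + B \cos{\left(2 x \right)} + C \cos{\left(y \right)} into the left-hand side.
Derivatives of the ansatz:
  u_y = A e^{y} - C \sin{\left(y \right)}
  u_x = - 2 B \sin{\left(2 x \right)}
Term by term:
  -2·u^2·u_y = - 2 A^{3} e^{3 y} - 4 A^{2} B e^{2 y} \cos{\left(2 x \right)} + 2 A^{2} C e^{2 y} \sin{\left(y \right)} - 4 A^{2} C e^{2 y} \cos{\left(y \right)} - 2 A B^{2} e^{y} \cos^{2}{\left(2 x \right)} + 4 A B C e^{y} \sin{\left(y \right)} \cos{\left(2 x \right)} - 4 A B C e^{y} \cos{\left(2 x \right)} \cos{\left(y \right)} + 4 A C^{2} e^{y} \sin{\left(y \right)} \cos{\left(y \right)} - 2 A C^{2} e^{y} \cos^{2}{\left(y \right)} + 2 B^{2} C \sin{\left(y \right)} \cos^{2}{\left(2 x \right)} + 4 B C^{2} \sin{\left(y \right)} \cos{\left(2 x \right)} \cos{\left(y \right)} + 2 C^{3} \sin{\left(y \right)} \cos^{2}{\left(y \right)}
  -2·u^2·u_x = 4 A^{2} B e^{2 y} \sin{\left(2 x \right)} + 8 A B^{2} e^{y} \sin{\left(2 x \right)} \cos{\left(2 x \right)} + 8 A B C e^{y} \sin{\left(2 x \right)} \cos{\left(y \right)} + 4 B^{3} \sin{\left(2 x \right)} \cos^{2}{\left(2 x \right)} + 8 B^{2} C \sin{\left(2 x \right)} \cos{\left(2 x \right)} \cos{\left(y \right)} + 4 B C^{2} \sin{\left(2 x \right)} \cos^{2}{\left(y \right)}
So the left-hand side equals
  - 2 A^{3} e^{3 y} + 4 A^{2} B e^{2 y} \sin{\left(2 x \right)} - 4 A^{2} B e^{2 y} \cos{\left(2 x \right)} + 2 A^{2} C e^{2 y} \sin{\left(y \right)} - 4 A^{2} C e^{2 y} \cos{\left(y \right)} + 8 A B^{2} e^{y} \sin{\left(2 x \right)} \cos{\left(2 x \right)} - 2 A B^{2} e^{y} \cos^{2}{\left(2 x \right)} + 8 A B C e^{y} \sin{\left(2 x \right)} \cos{\left(y \right)} + 4 A B C e^{y} \sin{\left(y \right)} \cos{\left(2 x \right)} - 4 A B C e^{y} \cos{\left(2 x \right)} \cos{\left(y \right)} + 4 A C^{2} e^{y} \sin{\left(y \right)} \cos{\left(y \right)} - 2 A C^{2} e^{y} \cos^{2}{\left(y \right)} + 4 B^{3} \sin{\left(2 x \right)} \cos^{2}{\left(2 x \right)} + 8 B^{2} C \sin{\left(2 x \right)} \cos{\left(2 x \right)} \cos{\left(y \right)} + 2 B^{2} C \sin{\left(y \right)} \cos^{2}{\left(2 x \right)} + 4 B C^{2} \sin{\left(2 x \right)} \cos^{2}{\left(y \right)} + 4 B C^{2} \sin{\left(y \right)} \cos{\left(2 x \right)} \cos{\left(y \right)} + 2 C^{3} \sin{\left(y \right)} \cos^{2}{\left(y \right)}
This must equal f(x, y) identically; expanded, f = - 54 e^{3 y} - 36 e^{2 y} \sin{\left(2 x \right)} + 54 e^{2 y} \sin{\left(y \right)} + 36 e^{2 y} \cos{\left(2 x \right)} - 108 e^{2 y} \cos{\left(y \right)} + 24 e^{y} \sin{\left(2 x \right)} \cos{\left(2 x \right)} - 72 e^{y} \sin{\left(2 x \right)} \cos{\left(y \right)} - 36 e^{y} \sin{\left(y \right)} \cos{\left(2 x \right)} + 108 e^{y} \sin{\left(y \right)} \cos{\left(y \right)} - 6 e^{y} \cos^{2}{\left(2 x \right)} + 36 e^{y} \cos{\left(2 x \right)} \cos{\left(y \right)} - 54 e^{y} \cos^{2}{\left(y \right)} - 4 \sin{\left(2 x \right)} \cos^{2}{\left(2 x \right)} + 24 \sin{\left(2 x \right)} \cos{\left(2 x \right)} \cos{\left(y \right)} - 36 \sin{\left(2 x \right)} \cos^{2}{\left(y \right)} + 6 \sin{\left(y \right)} \cos^{2}{\left(2 x \right)} - 36 \sin{\left(y \right)} \cos{\left(2 x \right)} \cos{\left(y \right)} + 54 \sin{\left(y \right)} \cos^{2}{\left(y \right)}.
Matching coefficients of the independent functions:
(each divided by its leading coefficient; functions giving the same equation are listed together)
  [e^{y} \cos^{2}{\left(2 x \right)}, e^{y} \sin{\left(2 x \right)} \cos{\left(2 x \right)}]:  A B^{2} - 3 = 0
  [e^{y} \cos^{2}{\left(y \right)}, e^{y} \sin{\left(y \right)} \cos{\left(y \right)}]:  A C^{2} - 27 = 0
  [e^{2 y} \sin{\left(2 x \right)}, e^{2 y} \cos{\left(2 x \right)}]:  A^{2} B + 9 = 0
  [e^{2 y} \sin{\left(y \right)}, e^{2 y} \cos{\left(y \right)}]:  A^{2} C - 27 = 0
  [\sin{\left(2 x \right)} \cos^{2}{\left(2 x \right)}]:  B^{3} + 1 = 0
  [\sin{\left(2 x \right)} \cos^{2}{\left(y \right)}, \sin{\left(y \right)} \cos{\left(2 x \right)} \cos{\left(y \right)}]:  B C^{2} + 9 = 0
  [\sin{\left(y \right)} \cos^{2}{\left(2 x \right)}, \sin{\left(2 x \right)} \cos{\left(2 x \right)} \cos{\left(y \right)}]:  B^{2} C - 3 = 0
  [\sin{\left(y \right)} \cos^{2}{\left(y \right)}]:  C^{3} - 27 = 0
  [e^{y} \sin{\left(2 x \right)} \cos{\left(y \right)}, e^{y} \sin{\left(y \right)} \cos{\left(2 x \right)}, e^{y} \cos{\left(2 x \right)} \cos{\left(y \right)}]:  A B C + 9 = 0
  [e^{3 y}]:  A^{3} - 27 = 0
Solving: A = 3, B = -1, C = 3.
Check against the point condition:
  u(0, 0) = 5  ⟹  A + B + C = 5  ✓
Hence u(x, y) = 3 e^{y} - \cos{\left(2 x \right)} + 3 \cos{\left(y \right)}.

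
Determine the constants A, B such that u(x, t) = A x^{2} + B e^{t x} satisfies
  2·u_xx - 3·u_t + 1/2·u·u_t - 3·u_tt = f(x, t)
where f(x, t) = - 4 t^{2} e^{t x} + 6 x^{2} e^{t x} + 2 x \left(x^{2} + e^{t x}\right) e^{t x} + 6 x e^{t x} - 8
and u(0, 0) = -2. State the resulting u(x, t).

Substitute the ansatz u = A x^{2} + B e^{t x} into the left-hand side.
Derivatives of the ansatz:
  u_xx = 2 A + B t^{2} e^{t x}
  u_t = B x e^{t x}
  u_tt = B x^{2} e^{t x}
Term by term:
  2·u_xx = 4 A + 2 B t^{2} e^{t x}
  -3·u_t = - 3 B x e^{t x}
  1/2·u·u_t = \frac{A B x^{3} e^{t x}}{2} + \frac{B^{2} x e^{2 t x}}{2}
  -3·u_tt = - 3 B x^{2} e^{t x}
So the left-hand side equals
  \frac{A B x^{3} e^{t x}}{2} + 4 A + \frac{B^{2} x e^{2 t x}}{2} + 2 B t^{2} e^{t x} - 3 B x^{2} e^{t x} - 3 B x e^{t x}
This must equal f(x, t) identically; expanded, f = - 4 t^{2} e^{t x} + 2 x^{3} e^{t x} + 6 x^{2} e^{t x} + 2 x e^{2 t x} + 6 x e^{t x} - 8.
Matching coefficients of the independent functions:
  [constant term]:  4 A = -8
  [t^{2} e^{t x}]:  2 B = -4
  [x e^{t x}, x^{2} e^{t x}]:  - 3 B = 6
  [x e^{2 t x}]:  \frac{B^{2}}{2} = 2
  [x^{3} e^{t x}]:  \frac{A B}{2} = 2
Solving: A = -2, B = -2.
Check against the point condition:
  u(0, 0) = -2  ⟹  B = -2  ✓
Hence u(x, t) = - 2 x^{2} - 2 e^{t x}.

Answer: u(x, t) = - 2 x^{2} - 2 e^{t x}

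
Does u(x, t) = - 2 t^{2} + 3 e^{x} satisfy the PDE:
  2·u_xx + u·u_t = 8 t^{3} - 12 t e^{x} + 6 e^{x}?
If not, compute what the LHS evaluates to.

Answer: Yes

Derivation:
Evaluate each term of the left-hand side for u = - 2 t^{2} + 3 e^{x}.
Derivatives:
  u_xx = 3 e^{x}
  u_t = - 4 t
Terms:
  2·u_xx = 6 e^{x}
  u·u_t = 8 t^{3} - 12 t e^{x}
Sum: LHS = 8 t^{3} - 12 t e^{x} + 6 e^{x}
This is exactly the given right-hand side, so u is a solution.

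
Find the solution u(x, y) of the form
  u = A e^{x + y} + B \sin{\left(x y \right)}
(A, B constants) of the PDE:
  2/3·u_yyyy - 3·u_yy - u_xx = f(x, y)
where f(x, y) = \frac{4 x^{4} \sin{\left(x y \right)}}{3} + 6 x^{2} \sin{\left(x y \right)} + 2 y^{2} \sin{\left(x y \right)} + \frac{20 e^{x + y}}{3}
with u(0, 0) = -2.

Substitute the ansatz u = A e^{x + y} + B \sin{\left(x y \right)} into the left-hand side.
Derivatives of the ansatz:
  u_yyyy = A e^{x} e^{y} + B x^{4} \sin{\left(x y \right)}
  u_yy = A e^{x} e^{y} - B x^{2} \sin{\left(x y \right)}
  u_xx = A e^{x} e^{y} - B y^{2} \sin{\left(x y \right)}
Term by term:
  2/3·u_yyyy = \frac{2 A e^{x} e^{y}}{3} + \frac{2 B x^{4} \sin{\left(x y \right)}}{3}
  -3·u_yy = - 3 A e^{x} e^{y} + 3 B x^{2} \sin{\left(x y \right)}
  -u_xx = - A e^{x} e^{y} + B y^{2} \sin{\left(x y \right)}
So the left-hand side equals
  - \frac{10 A e^{x} e^{y}}{3} + \frac{2 B x^{4} \sin{\left(x y \right)}}{3} + 3 B x^{2} \sin{\left(x y \right)} + B y^{2} \sin{\left(x y \right)}
This must equal f(x, y) identically; expanded, f = \frac{4 x^{4} \sin{\left(x y \right)}}{3} + 6 x^{2} \sin{\left(x y \right)} + 2 y^{2} \sin{\left(x y \right)} + \frac{20 e^{x} e^{y}}{3}.
Matching coefficients of the independent functions:
  [x^{2} \sin{\left(x y \right)}]:  3 B = 6
  [x^{4} \sin{\left(x y \right)}]:  \frac{2 B}{3} = \frac{4}{3}
  [y^{2} \sin{\left(x y \right)}]:  B = 2
  [e^{x} e^{y}]:  - \frac{10 A}{3} = \frac{20}{3}
Solving: A = -2, B = 2.
Check against the point condition:
  u(0, 0) = -2  ⟹  A = -2  ✓
Hence u(x, y) = - 2 e^{x + y} + 2 \sin{\left(x y \right)}.

Answer: u(x, y) = - 2 e^{x + y} + 2 \sin{\left(x y \right)}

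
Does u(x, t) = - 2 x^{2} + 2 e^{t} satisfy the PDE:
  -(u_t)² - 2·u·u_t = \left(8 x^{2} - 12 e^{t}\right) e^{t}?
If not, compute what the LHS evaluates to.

Evaluate each term of the left-hand side for u = - 2 x^{2} + 2 e^{t}.
Derivatives:
  u_t = 2 e^{t}
Terms:
  -(u_t)² = - 4 e^{2 t}
  -2·u·u_t = 8 \left(x^{2} - e^{t}\right) e^{t}
Sum: LHS = \left(8 x^{2} - 12 e^{t}\right) e^{t}
This is exactly the given right-hand side, so u is a solution.

Answer: Yes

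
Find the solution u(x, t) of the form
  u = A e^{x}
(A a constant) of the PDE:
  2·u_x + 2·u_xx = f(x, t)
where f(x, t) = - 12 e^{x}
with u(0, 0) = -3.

Substitute the ansatz u = A e^{x} into the left-hand side.
Derivatives of the ansatz:
  u_x = A e^{x}
  u_xx = A e^{x}
Term by term:
  2·u_x = 2 A e^{x}
  2·u_xx = 2 A e^{x}
So the left-hand side equals
  4 A e^{x}
This must equal f(x, t) = - 12 e^{x} identically.
Matching coefficients of the independent functions:
  [e^{x}]:  4 A = -12
Solving: A = -3.
Check against the point condition:
  u(0, 0) = -3  ⟹  A = -3  ✓
Hence u(x, t) = - 3 e^{x}.

Answer: u(x, t) = - 3 e^{x}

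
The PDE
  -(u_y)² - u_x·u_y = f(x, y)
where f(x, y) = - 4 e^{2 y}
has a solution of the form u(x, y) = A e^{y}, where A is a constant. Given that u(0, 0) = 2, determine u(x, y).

Substitute the ansatz u = A e^{y} into the left-hand side.
Derivatives of the ansatz:
  u_y = A e^{y}
  u_x = 0
Term by term:
  -(u_y)² = - A^{2} e^{2 y}
  -u_x·u_y = 0
So the left-hand side equals
  - A^{2} e^{2 y}
This must equal f(x, y) = - 4 e^{2 y} identically.
Matching coefficients of the independent functions:
  [e^{2 y}]:  - A^{2} = -4
These equations allow (A) = (-2) or (2).
Impose the point condition(s):
  u(0, 0) = 2  ⟹  A = 2
Only A = 2 satisfies everything.
Hence u(x, y) = 2 e^{y}.

Answer: u(x, y) = 2 e^{y}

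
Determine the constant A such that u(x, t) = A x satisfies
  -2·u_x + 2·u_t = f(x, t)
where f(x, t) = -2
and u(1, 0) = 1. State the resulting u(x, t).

Answer: u(x, t) = x

Derivation:
Substitute the ansatz u = A x into the left-hand side.
Derivatives of the ansatz:
  u_x = A
  u_t = 0
Term by term:
  -2·u_x = - 2 A
  2·u_t = 0
So the left-hand side equals
  - 2 A
This must equal f(x, t) = -2 identically.
Matching coefficients of the independent functions:
  [constant term]:  - 2 A = -2
Solving: A = 1.
Check against the point condition:
  u(1, 0) = 1  ⟹  A = 1  ✓
Hence u(x, t) = x.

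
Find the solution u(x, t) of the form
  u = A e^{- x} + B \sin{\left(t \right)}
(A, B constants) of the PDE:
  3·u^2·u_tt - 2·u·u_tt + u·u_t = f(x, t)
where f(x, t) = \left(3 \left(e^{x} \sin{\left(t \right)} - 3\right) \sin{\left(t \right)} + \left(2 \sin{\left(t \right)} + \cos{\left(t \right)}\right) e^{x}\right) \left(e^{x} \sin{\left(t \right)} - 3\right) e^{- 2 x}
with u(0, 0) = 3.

Substitute the ansatz u = A e^{- x} + B \sin{\left(t \right)} into the left-hand side.
Derivatives of the ansatz:
  u_tt = - B \sin{\left(t \right)}
  u_t = B \cos{\left(t \right)}
Term by term:
  3·u^2·u_tt = - 3 A^{2} B e^{- 2 x} \sin{\left(t \right)} - 6 A B^{2} e^{- x} \sin^{2}{\left(t \right)} - 3 B^{3} \sin^{3}{\left(t \right)}
  -2·u·u_tt = 2 A B e^{- x} \sin{\left(t \right)} + 2 B^{2} \sin^{2}{\left(t \right)}
  u·u_t = A B e^{- x} \cos{\left(t \right)} + B^{2} \sin{\left(t \right)} \cos{\left(t \right)}
So the left-hand side equals
  - 3 A^{2} B e^{- 2 x} \sin{\left(t \right)} - 6 A B^{2} e^{- x} \sin^{2}{\left(t \right)} + 2 A B e^{- x} \sin{\left(t \right)} + A B e^{- x} \cos{\left(t \right)} - 3 B^{3} \sin^{3}{\left(t \right)} + 2 B^{2} \sin^{2}{\left(t \right)} + B^{2} \sin{\left(t \right)} \cos{\left(t \right)}
This must equal f(x, t) identically; expanded, f = 3 \sin^{3}{\left(t \right)} + 2 \sin^{2}{\left(t \right)} + \sin{\left(t \right)} \cos{\left(t \right)} - 18 e^{- x} \sin^{2}{\left(t \right)} - 6 e^{- x} \sin{\left(t \right)} - 3 e^{- x} \cos{\left(t \right)} + 27 e^{- 2 x} \sin{\left(t \right)}.
Matching coefficients of the independent functions:
  [e^{- 2 x} \sin{\left(t \right)}]:  - 3 A^{2} B = 27
  [e^{- x} \sin{\left(t \right)}]:  2 A B = -6
  [e^{- x} \sin^{2}{\left(t \right)}]:  - 6 A B^{2} = -18
  [e^{- x} \cos{\left(t \right)}]:  A B = -3
  [\sin{\left(t \right)} \cos{\left(t \right)}]:  B^{2} = 1
  [\sin^{2}{\left(t \right)}]:  2 B^{2} = 2
  [\sin^{3}{\left(t \right)}]:  - 3 B^{3} = 3
Solving: A = 3, B = -1.
Check against the point condition:
  u(0, 0) = 3  ⟹  A = 3  ✓
Hence u(x, t) = - \sin{\left(t \right)} + 3 e^{- x}.

Answer: u(x, t) = - \sin{\left(t \right)} + 3 e^{- x}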